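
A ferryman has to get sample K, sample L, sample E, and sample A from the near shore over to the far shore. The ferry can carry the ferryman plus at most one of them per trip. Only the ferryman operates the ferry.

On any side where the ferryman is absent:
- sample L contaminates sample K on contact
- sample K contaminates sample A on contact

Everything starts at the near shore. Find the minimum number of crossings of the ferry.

Counting alone: the ferryman can take at most 1 across per trip to the far shore, so moving all 4 needs at least 4 loaded trips out, with a return between consecutive ones — at least 7 crossings.
The safety rule pushes this higher. Following every safe sequence of crossings, the most of the 4 that can be at the far shore as the ferry arrives there on crossing 7 is 3 — never all 4.
So no plan with fewer than 9 crossings exists, and this one achieves 9:
1. Ferryman goes to the far shore with sample K.  [the near shore: sample A, sample E, sample L | the far shore: sample K]
2. Ferryman goes back to the near shore alone.  [the near shore: sample A, sample E, sample L | the far shore: sample K]
3. Ferryman goes to the far shore with sample L.  [the near shore: sample A, sample E | the far shore: sample K, sample L]
4. Ferryman goes back to the near shore with sample K.  [the near shore: sample A, sample E, sample K | the far shore: sample L]
5. Ferryman goes to the far shore with sample A.  [the near shore: sample E, sample K | the far shore: sample A, sample L]
6. Ferryman goes back to the near shore alone.  [the near shore: sample E, sample K | the far shore: sample A, sample L]
7. Ferryman goes to the far shore with sample E.  [the near shore: sample K | the far shore: sample A, sample E, sample L]
8. Ferryman goes back to the near shore alone.  [the near shore: sample K | the far shore: sample A, sample E, sample L]
9. Ferryman goes to the far shore with sample K.  [the near shore: — | the far shore: sample A, sample E, sample K, sample L]

9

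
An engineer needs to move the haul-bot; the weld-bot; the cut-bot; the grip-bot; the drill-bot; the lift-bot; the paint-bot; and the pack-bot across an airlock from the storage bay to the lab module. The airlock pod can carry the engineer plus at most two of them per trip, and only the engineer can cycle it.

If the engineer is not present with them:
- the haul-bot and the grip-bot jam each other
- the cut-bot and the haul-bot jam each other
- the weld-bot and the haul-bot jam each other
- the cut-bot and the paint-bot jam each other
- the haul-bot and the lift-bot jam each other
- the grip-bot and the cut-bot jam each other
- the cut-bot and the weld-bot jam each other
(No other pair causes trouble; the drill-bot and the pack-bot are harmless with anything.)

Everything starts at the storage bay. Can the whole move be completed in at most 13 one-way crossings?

Yes

Yes — this plan uses 13 crossings (≤ 13):
1. Engineer goes to the lab module with the cut-bot and the haul-bot.  [the storage bay: the drill-bot, the grip-bot, the lift-bot, the pack-bot, the paint-bot, the weld-bot | the lab module: the cut-bot, the haul-bot]
2. Engineer goes back to the storage bay with the haul-bot.  [the storage bay: the drill-bot, the grip-bot, the haul-bot, the lift-bot, the pack-bot, the paint-bot, the weld-bot | the lab module: the cut-bot]
3. Engineer goes to the lab module with the drill-bot and the haul-bot.  [the storage bay: the grip-bot, the lift-bot, the pack-bot, the paint-bot, the weld-bot | the lab module: the cut-bot, the drill-bot, the haul-bot]
4. Engineer goes back to the storage bay with the haul-bot.  [the storage bay: the grip-bot, the haul-bot, the lift-bot, the pack-bot, the paint-bot, the weld-bot | the lab module: the cut-bot, the drill-bot]
5. Engineer goes to the lab module with the haul-bot and the lift-bot.  [the storage bay: the grip-bot, the pack-bot, the paint-bot, the weld-bot | the lab module: the cut-bot, the drill-bot, the haul-bot, the lift-bot]
6. Engineer goes back to the storage bay with the haul-bot.  [the storage bay: the grip-bot, the haul-bot, the pack-bot, the paint-bot, the weld-bot | the lab module: the cut-bot, the drill-bot, the lift-bot]
7. Engineer goes to the lab module with the haul-bot and the pack-bot.  [the storage bay: the grip-bot, the paint-bot, the weld-bot | the lab module: the cut-bot, the drill-bot, the haul-bot, the lift-bot, the pack-bot]
8. Engineer goes back to the storage bay with the haul-bot.  [the storage bay: the grip-bot, the haul-bot, the paint-bot, the weld-bot | the lab module: the cut-bot, the drill-bot, the lift-bot, the pack-bot]
9. Engineer goes to the lab module with the grip-bot and the weld-bot.  [the storage bay: the haul-bot, the paint-bot | the lab module: the cut-bot, the drill-bot, the grip-bot, the lift-bot, the pack-bot, the weld-bot]
10. Engineer goes back to the storage bay with the cut-bot.  [the storage bay: the cut-bot, the haul-bot, the paint-bot | the lab module: the drill-bot, the grip-bot, the lift-bot, the pack-bot, the weld-bot]
11. Engineer goes to the lab module with the haul-bot and the paint-bot.  [the storage bay: the cut-bot | the lab module: the drill-bot, the grip-bot, the haul-bot, the lift-bot, the pack-bot, the paint-bot, the weld-bot]
12. Engineer goes back to the storage bay with the haul-bot.  [the storage bay: the cut-bot, the haul-bot | the lab module: the drill-bot, the grip-bot, the lift-bot, the pack-bot, the paint-bot, the weld-bot]
13. Engineer goes to the lab module with the cut-bot and the haul-bot.  [the storage bay: — | the lab module: the cut-bot, the drill-bot, the grip-bot, the haul-bot, the lift-bot, the pack-bot, the paint-bot, the weld-bot]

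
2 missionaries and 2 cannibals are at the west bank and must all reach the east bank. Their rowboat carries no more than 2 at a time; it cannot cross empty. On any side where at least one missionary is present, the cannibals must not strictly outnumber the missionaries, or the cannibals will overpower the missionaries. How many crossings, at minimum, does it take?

5

Counting alone: each trip to the east bank takes at most 2 across and each return brings at least 1 back, so after t trips out (and t−1 returns) at most 2t − (t−1) of the 4 are across; that first reaches 4 at t = 3, so at least 5 crossings are needed.
The plan below uses exactly 5 crossings, so it is optimal:
1. 2 cannibals → the east bank.  (the west bank: 2M 0C; the east bank: 0M 2C)
2. 1 cannibal ← the west bank.  (the west bank: 2M 1C; the east bank: 0M 1C)
3. 2 missionaries → the east bank.  (the west bank: 0M 1C; the east bank: 2M 1C)
4. 1 cannibal ← the west bank.  (the west bank: 0M 2C; the east bank: 2M 0C)
5. 2 cannibals → the east bank.  (the west bank: 0M 0C; the east bank: 2M 2C)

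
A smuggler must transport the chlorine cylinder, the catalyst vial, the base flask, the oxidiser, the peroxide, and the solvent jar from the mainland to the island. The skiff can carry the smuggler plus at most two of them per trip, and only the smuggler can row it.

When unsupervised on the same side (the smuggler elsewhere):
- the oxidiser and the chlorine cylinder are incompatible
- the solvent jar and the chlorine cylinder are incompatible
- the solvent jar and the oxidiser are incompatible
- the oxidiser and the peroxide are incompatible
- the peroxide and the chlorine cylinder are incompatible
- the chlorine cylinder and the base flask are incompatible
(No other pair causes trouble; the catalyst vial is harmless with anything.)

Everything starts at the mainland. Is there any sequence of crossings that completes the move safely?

Yes

1. Smuggler goes to the island with the chlorine cylinder and the oxidiser.
2. Smuggler goes back to the mainland with the chlorine cylinder.
3. Smuggler goes to the island with the catalyst vial and the chlorine cylinder.
4. Smuggler goes back to the mainland with the chlorine cylinder.
5. Smuggler goes to the island with the base flask and the chlorine cylinder.
6. Smuggler goes back to the mainland with the chlorine cylinder.
7. Smuggler goes to the island with the peroxide and the solvent jar.
8. Smuggler goes back to the mainland with the oxidiser.
9. Smuggler goes to the island with the chlorine cylinder and the oxidiser.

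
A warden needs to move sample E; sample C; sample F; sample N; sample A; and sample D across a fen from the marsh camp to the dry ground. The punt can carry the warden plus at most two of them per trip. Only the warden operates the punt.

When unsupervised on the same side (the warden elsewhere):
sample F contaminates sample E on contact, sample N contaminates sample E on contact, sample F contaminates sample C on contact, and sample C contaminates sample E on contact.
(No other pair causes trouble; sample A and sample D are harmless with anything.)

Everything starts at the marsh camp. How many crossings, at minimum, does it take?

Counting alone: the warden can take at most 2 across per trip to the dry ground, so moving all 6 needs at least 3 loaded trips out, with a return between consecutive ones — at least 5 crossings.
The safety rule pushes this higher. Following every safe sequence of crossings, the most of the 6 that can be at the dry ground as the punt arrives there on crossings 5, 7 is 4, 5 respectively — never all 6.
So no plan with fewer than 9 crossings exists, and this one achieves 9:
1. Warden goes to the dry ground with sample C and sample E.
2. Warden goes back to the marsh camp with sample E.
3. Warden goes to the dry ground with sample E and sample N.
4. Warden goes back to the marsh camp with sample E.
5. Warden goes to the dry ground with sample A and sample E.
6. Warden goes back to the marsh camp with sample E.
7. Warden goes to the dry ground with sample D and sample E.
8. Warden goes back to the marsh camp with sample E.
9. Warden goes to the dry ground with sample E and sample F.

9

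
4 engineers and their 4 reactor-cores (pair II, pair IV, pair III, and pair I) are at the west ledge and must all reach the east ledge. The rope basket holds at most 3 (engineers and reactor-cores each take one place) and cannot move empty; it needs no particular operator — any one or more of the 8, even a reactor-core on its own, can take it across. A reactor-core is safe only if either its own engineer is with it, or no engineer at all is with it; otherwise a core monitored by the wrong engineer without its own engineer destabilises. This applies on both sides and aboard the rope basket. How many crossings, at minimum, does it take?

Counting alone: each trip to the east ledge takes at most 3 across and each return brings at least 1 back, so after t trips out (and t−1 returns) at most 3t − (t−1) of the 8 are across; that first reaches 8 at t = 4, so at least 7 crossings are needed.
The safety rule pushes this higher. Following every safe sequence of crossings, the most of the 8 that can be at the east ledge as the rope basket arrives there on crossing 7 is 7 — never all 8.
So no plan with fewer than 9 crossings exists, and this one achieves 9:
1. engineer II and reactor-core II cross → the east ledge.
2. engineer II crosses ← the west ledge.
3. engineer II, engineer IV, and reactor-core IV cross → the east ledge.
4. engineer II and reactor-core II cross ← the west ledge.
5. engineer I, engineer II, and engineer III cross → the east ledge.
6. reactor-core IV crosses ← the west ledge.
7. reactor-core II and reactor-core IV cross → the east ledge.
8. reactor-core II crosses ← the west ledge.
9. reactor-core I, reactor-core II, and reactor-core III cross → the east ledge.

9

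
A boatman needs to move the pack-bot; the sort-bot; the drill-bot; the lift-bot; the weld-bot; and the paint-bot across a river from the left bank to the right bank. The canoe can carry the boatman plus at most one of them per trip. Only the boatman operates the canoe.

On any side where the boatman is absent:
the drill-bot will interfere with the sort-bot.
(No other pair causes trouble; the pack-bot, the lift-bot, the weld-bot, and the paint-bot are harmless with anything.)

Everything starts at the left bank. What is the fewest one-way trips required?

Counting alone: the boatman can take at most 1 across per trip to the right bank, so moving all 6 needs at least 6 loaded trips out, with a return between consecutive ones — at least 11 crossings.
The plan below uses exactly 11 crossings, so it is optimal:
1. Boatman goes to the right bank with the sort-bot.
2. Boatman goes back to the left bank alone.
3. Boatman goes to the right bank with the pack-bot.
4. Boatman goes back to the left bank alone.
5. Boatman goes to the right bank with the lift-bot.
6. Boatman goes back to the left bank alone.
7. Boatman goes to the right bank with the weld-bot.
8. Boatman goes back to the left bank alone.
9. Boatman goes to the right bank with the paint-bot.
10. Boatman goes back to the left bank alone.
11. Boatman goes to the right bank with the drill-bot.

11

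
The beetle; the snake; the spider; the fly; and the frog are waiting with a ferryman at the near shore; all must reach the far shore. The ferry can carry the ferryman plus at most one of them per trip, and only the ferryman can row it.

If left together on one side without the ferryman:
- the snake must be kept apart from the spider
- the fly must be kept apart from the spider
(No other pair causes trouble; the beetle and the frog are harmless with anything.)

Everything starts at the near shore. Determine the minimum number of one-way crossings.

Counting alone: the ferryman can take at most 1 across per trip to the far shore, so moving all 5 needs at least 5 loaded trips out, with a return between consecutive ones — at least 9 crossings.
The safety rule pushes this higher. Following every safe sequence of crossings, the most of the 5 that can be at the far shore as the ferry arrives there on crossing 9 is 4 — never all 5.
So no plan with fewer than 11 crossings exists, and this one achieves 11:
1. Ferryman goes to the far shore with the spider.
2. Ferryman goes back to the near shore alone.
3. Ferryman goes to the far shore with the beetle.
4. Ferryman goes back to the near shore alone.
5. Ferryman goes to the far shore with the snake.
6. Ferryman goes back to the near shore with the spider.
7. Ferryman goes to the far shore with the fly.
8. Ferryman goes back to the near shore alone.
9. Ferryman goes to the far shore with the frog.
10. Ferryman goes back to the near shore alone.
11. Ferryman goes to the far shore with the spider.

11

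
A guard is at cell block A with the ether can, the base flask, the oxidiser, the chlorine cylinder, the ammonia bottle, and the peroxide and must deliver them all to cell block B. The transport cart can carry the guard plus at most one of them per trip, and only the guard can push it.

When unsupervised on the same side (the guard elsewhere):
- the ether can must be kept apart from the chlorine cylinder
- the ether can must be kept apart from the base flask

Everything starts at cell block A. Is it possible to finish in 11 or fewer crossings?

No

Counting alone: the guard can take at most 1 across per trip to cell block B, so moving all 6 needs at least 6 loaded trips out, with a return between consecutive ones — at least 11 crossings.
The safety rule pushes this higher. Following every safe sequence of crossings, the most of the 6 that can be at cell block B as the transport cart arrives there on crossing 11 is 5 — never all 6.
So the move cannot be finished within 11 crossings. (The shortest complete plan takes 13:)
1. Guard goes to cell block B with the ether can.  [cell block A: the ammonia bottle, the base flask, the chlorine cylinder, the oxidiser, the peroxide | cell block B: the ether can]
2. Guard goes back to cell block A alone.  [cell block A: the ammonia bottle, the base flask, the chlorine cylinder, the oxidiser, the peroxide | cell block B: the ether can]
3. Guard goes to cell block B with the base flask.  [cell block A: the ammonia bottle, the chlorine cylinder, the oxidiser, the peroxide | cell block B: the base flask, the ether can]
4. Guard goes back to cell block A with the ether can.  [cell block A: the ammonia bottle, the chlorine cylinder, the ether can, the oxidiser, the peroxide | cell block B: the base flask]
5. Guard goes to cell block B with the chlorine cylinder.  [cell block A: the ammonia bottle, the ether can, the oxidiser, the peroxide | cell block B: the base flask, the chlorine cylinder]
6. Guard goes back to cell block A alone.  [cell block A: the ammonia bottle, the ether can, the oxidiser, the peroxide | cell block B: the base flask, the chlorine cylinder]
7. Guard goes to cell block B with the oxidiser.  [cell block A: the ammonia bottle, the ether can, the peroxide | cell block B: the base flask, the chlorine cylinder, the oxidiser]
8. Guard goes back to cell block A alone.  [cell block A: the ammonia bottle, the ether can, the peroxide | cell block B: the base flask, the chlorine cylinder, the oxidiser]
9. Guard goes to cell block B with the ammonia bottle.  [cell block A: the ether can, the peroxide | cell block B: the ammonia bottle, the base flask, the chlorine cylinder, the oxidiser]
10. Guard goes back to cell block A alone.  [cell block A: the ether can, the peroxide | cell block B: the ammonia bottle, the base flask, the chlorine cylinder, the oxidiser]
11. Guard goes to cell block B with the peroxide.  [cell block A: the ether can | cell block B: the ammonia bottle, the base flask, the chlorine cylinder, the oxidiser, the peroxide]
12. Guard goes back to cell block A alone.  [cell block A: the ether can | cell block B: the ammonia bottle, the base flask, the chlorine cylinder, the oxidiser, the peroxide]
13. Guard goes to cell block B with the ether can.  [cell block A: — | cell block B: the ammonia bottle, the base flask, the chlorine cylinder, the ether can, the oxidiser, the peroxide]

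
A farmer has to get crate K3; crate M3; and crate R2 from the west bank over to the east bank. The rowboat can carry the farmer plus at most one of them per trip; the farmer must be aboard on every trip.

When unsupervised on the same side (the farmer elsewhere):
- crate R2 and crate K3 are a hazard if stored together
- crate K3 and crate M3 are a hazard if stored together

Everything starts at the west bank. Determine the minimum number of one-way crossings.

7

Counting alone: the farmer can take at most 1 across per trip to the east bank, so moving all 3 needs at least 3 loaded trips out, with a return between consecutive ones — at least 5 crossings.
The safety rule pushes this higher. Following every safe sequence of crossings, the most of the 3 that can be at the east bank as the rowboat arrives there on crossing 5 is 2 — never all 3.
So no plan with fewer than 7 crossings exists, and this one achieves 7:
1. Farmer goes to the east bank with crate K3.  [the west bank: crate M3, crate R2 | the east bank: crate K3]
2. Farmer goes back to the west bank alone.  [the west bank: crate M3, crate R2 | the east bank: crate K3]
3. Farmer goes to the east bank with crate M3.  [the west bank: crate R2 | the east bank: crate K3, crate M3]
4. Farmer goes back to the west bank with crate K3.  [the west bank: crate K3, crate R2 | the east bank: crate M3]
5. Farmer goes to the east bank with crate R2.  [the west bank: crate K3 | the east bank: crate M3, crate R2]
6. Farmer goes back to the west bank alone.  [the west bank: crate K3 | the east bank: crate M3, crate R2]
7. Farmer goes to the east bank with crate K3.  [the west bank: — | the east bank: crate K3, crate M3, crate R2]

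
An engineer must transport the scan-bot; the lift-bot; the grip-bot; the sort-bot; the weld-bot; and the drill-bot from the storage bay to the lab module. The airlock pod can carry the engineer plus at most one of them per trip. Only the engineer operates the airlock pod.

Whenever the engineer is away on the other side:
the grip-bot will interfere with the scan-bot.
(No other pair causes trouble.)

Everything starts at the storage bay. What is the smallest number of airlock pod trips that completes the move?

Counting alone: the engineer can take at most 1 across per trip to the lab module, so moving all 6 needs at least 6 loaded trips out, with a return between consecutive ones — at least 11 crossings.
The plan below uses exactly 11 crossings, so it is optimal:
1. Engineer goes to the lab module with the scan-bot.  [the storage bay: the drill-bot, the grip-bot, the lift-bot, the sort-bot, the weld-bot | the lab module: the scan-bot]
2. Engineer goes back to the storage bay alone.  [the storage bay: the drill-bot, the grip-bot, the lift-bot, the sort-bot, the weld-bot | the lab module: the scan-bot]
3. Engineer goes to the lab module with the lift-bot.  [the storage bay: the drill-bot, the grip-bot, the sort-bot, the weld-bot | the lab module: the lift-bot, the scan-bot]
4. Engineer goes back to the storage bay alone.  [the storage bay: the drill-bot, the grip-bot, the sort-bot, the weld-bot | the lab module: the lift-bot, the scan-bot]
5. Engineer goes to the lab module with the sort-bot.  [the storage bay: the drill-bot, the grip-bot, the weld-bot | the lab module: the lift-bot, the scan-bot, the sort-bot]
6. Engineer goes back to the storage bay alone.  [the storage bay: the drill-bot, the grip-bot, the weld-bot | the lab module: the lift-bot, the scan-bot, the sort-bot]
7. Engineer goes to the lab module with the weld-bot.  [the storage bay: the drill-bot, the grip-bot | the lab module: the lift-bot, the scan-bot, the sort-bot, the weld-bot]
8. Engineer goes back to the storage bay alone.  [the storage bay: the drill-bot, the grip-bot | the lab module: the lift-bot, the scan-bot, the sort-bot, the weld-bot]
9. Engineer goes to the lab module with the drill-bot.  [the storage bay: the grip-bot | the lab module: the drill-bot, the lift-bot, the scan-bot, the sort-bot, the weld-bot]
10. Engineer goes back to the storage bay alone.  [the storage bay: the grip-bot | the lab module: the drill-bot, the lift-bot, the scan-bot, the sort-bot, the weld-bot]
11. Engineer goes to the lab module with the grip-bot.  [the storage bay: — | the lab module: the drill-bot, the grip-bot, the lift-bot, the scan-bot, the sort-bot, the weld-bot]

11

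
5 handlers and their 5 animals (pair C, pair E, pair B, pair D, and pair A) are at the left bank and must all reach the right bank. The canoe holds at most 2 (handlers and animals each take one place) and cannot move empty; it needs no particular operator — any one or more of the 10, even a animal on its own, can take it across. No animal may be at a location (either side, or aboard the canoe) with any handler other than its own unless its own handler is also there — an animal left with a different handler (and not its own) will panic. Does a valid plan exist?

No

Following every safe sequence of crossings from the start, the most of the 10 that can be at the right bank as the canoe arrives there on crossings 1, 3, 5, 7 is 2, 3, 4, 5 respectively; the best ever achieved is 5 of 10.
From crossing 9 on, no configuration arises that was not already reachable earlier: only 82 distinct safe configurations (who is on which side, and where the canoe is) can ever be reached, none of them has everyone across, and every continuation just revisits them. So no valid plan exists.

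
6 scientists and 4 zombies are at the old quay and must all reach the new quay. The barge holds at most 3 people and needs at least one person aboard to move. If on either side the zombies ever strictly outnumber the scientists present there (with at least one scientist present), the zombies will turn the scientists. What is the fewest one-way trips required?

9

Counting alone: each trip to the new quay takes at most 3 across and each return brings at least 1 back, so after t trips out (and t−1 returns) at most 3t − (t−1) of the 10 are across; that first reaches 10 at t = 5, so at least 9 crossings are needed.
The plan below uses exactly 9 crossings, so it is optimal:
1. 2 zombies → the new quay.  (the old quay: 6S 2Z; the new quay: 0S 2Z)
2. 1 zombie ← the old quay.  (the old quay: 6S 3Z; the new quay: 0S 1Z)
3. 3 zombies → the new quay.  (the old quay: 6S 0Z; the new quay: 0S 4Z)
4. 1 zombie ← the old quay.  (the old quay: 6S 1Z; the new quay: 0S 3Z)
5. 3 scientists → the new quay.  (the old quay: 3S 1Z; the new quay: 3S 3Z)
6. 1 zombie ← the old quay.  (the old quay: 3S 2Z; the new quay: 3S 2Z)
7. 1 scientist and 2 zombies → the new quay.  (the old quay: 2S 0Z; the new quay: 4S 4Z)
8. 1 zombie ← the old quay.  (the old quay: 2S 1Z; the new quay: 4S 3Z)
9. 2 scientists and 1 zombie → the new quay.  (the old quay: 0S 0Z; the new quay: 6S 4Z)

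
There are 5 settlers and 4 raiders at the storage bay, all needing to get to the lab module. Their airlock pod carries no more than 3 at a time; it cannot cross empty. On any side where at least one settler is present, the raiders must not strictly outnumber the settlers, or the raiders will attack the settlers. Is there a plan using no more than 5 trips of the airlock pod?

Counting alone: each trip to the lab module takes at most 3 across and each return brings at least 1 back, so after t trips out (and t−1 returns) at most 3t − (t−1) of the 9 are across; that first reaches 9 at t = 4, so at least 7 crossings are needed.
Since 5 < 7, 5 crossings cannot be enough. (The shortest complete plan in fact takes 7:)
1. 3 raiders → the lab module.  (the storage bay: 5S 1R; the lab module: 0S 3R)
2. 1 raider ← the storage bay.  (the storage bay: 5S 2R; the lab module: 0S 2R)
3. 3 settlers → the lab module.  (the storage bay: 2S 2R; the lab module: 3S 2R)
4. 1 settler ← the storage bay.  (the storage bay: 3S 2R; the lab module: 2S 2R)
5. 2 settlers and 1 raider → the lab module.  (the storage bay: 1S 1R; the lab module: 4S 3R)
6. 1 settler ← the storage bay.  (the storage bay: 2S 1R; the lab module: 3S 3R)
7. 2 settlers and 1 raider → the lab module.  (the storage bay: 0S 0R; the lab module: 5S 4R)

No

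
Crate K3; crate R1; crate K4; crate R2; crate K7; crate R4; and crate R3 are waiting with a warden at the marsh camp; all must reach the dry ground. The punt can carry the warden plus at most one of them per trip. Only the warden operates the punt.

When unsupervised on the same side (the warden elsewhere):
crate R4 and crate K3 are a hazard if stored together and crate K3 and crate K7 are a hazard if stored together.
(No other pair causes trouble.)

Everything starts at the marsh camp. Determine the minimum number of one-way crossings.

Counting alone: the warden can take at most 1 across per trip to the dry ground, so moving all 7 needs at least 7 loaded trips out, with a return between consecutive ones — at least 13 crossings.
The safety rule pushes this higher. Following every safe sequence of crossings, the most of the 7 that can be at the dry ground as the punt arrives there on crossing 13 is 6 — never all 7.
So no plan with fewer than 15 crossings exists, and this one achieves 15:
1. Warden goes to the dry ground with crate K3.  [the marsh camp: crate K4, crate K7, crate R1, crate R2, crate R3, crate R4 | the dry ground: crate K3]
2. Warden goes back to the marsh camp alone.  [the marsh camp: crate K4, crate K7, crate R1, crate R2, crate R3, crate R4 | the dry ground: crate K3]
3. Warden goes to the dry ground with crate R1.  [the marsh camp: crate K4, crate K7, crate R2, crate R3, crate R4 | the dry ground: crate K3, crate R1]
4. Warden goes back to the marsh camp alone.  [the marsh camp: crate K4, crate K7, crate R2, crate R3, crate R4 | the dry ground: crate K3, crate R1]
5. Warden goes to the dry ground with crate K4.  [the marsh camp: crate K7, crate R2, crate R3, crate R4 | the dry ground: crate K3, crate K4, crate R1]
6. Warden goes back to the marsh camp alone.  [the marsh camp: crate K7, crate R2, crate R3, crate R4 | the dry ground: crate K3, crate K4, crate R1]
7. Warden goes to the dry ground with crate R2.  [the marsh camp: crate K7, crate R3, crate R4 | the dry ground: crate K3, crate K4, crate R1, crate R2]
8. Warden goes back to the marsh camp alone.  [the marsh camp: crate K7, crate R3, crate R4 | the dry ground: crate K3, crate K4, crate R1, crate R2]
9. Warden goes to the dry ground with crate K7.  [the marsh camp: crate R3, crate R4 | the dry ground: crate K3, crate K4, crate K7, crate R1, crate R2]
10. Warden goes back to the marsh camp with crate K3.  [the marsh camp: crate K3, crate R3, crate R4 | the dry ground: crate K4, crate K7, crate R1, crate R2]
11. Warden goes to the dry ground with crate R4.  [the marsh camp: crate K3, crate R3 | the dry ground: crate K4, crate K7, crate R1, crate R2, crate R4]
12. Warden goes back to the marsh camp alone.  [the marsh camp: crate K3, crate R3 | the dry ground: crate K4, crate K7, crate R1, crate R2, crate R4]
13. Warden goes to the dry ground with crate R3.  [the marsh camp: crate K3 | the dry ground: crate K4, crate K7, crate R1, crate R2, crate R3, crate R4]
14. Warden goes back to the marsh camp alone.  [the marsh camp: crate K3 | the dry ground: crate K4, crate K7, crate R1, crate R2, crate R3, crate R4]
15. Warden goes to the dry ground with crate K3.  [the marsh camp: — | the dry ground: crate K3, crate K4, crate K7, crate R1, crate R2, crate R3, crate R4]

15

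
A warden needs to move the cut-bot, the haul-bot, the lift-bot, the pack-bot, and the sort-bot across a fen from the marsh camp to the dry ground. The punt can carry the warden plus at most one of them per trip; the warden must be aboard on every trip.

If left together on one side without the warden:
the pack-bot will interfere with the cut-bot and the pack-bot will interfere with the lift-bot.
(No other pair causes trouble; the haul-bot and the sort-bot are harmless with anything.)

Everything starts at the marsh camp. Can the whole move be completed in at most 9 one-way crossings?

No

Counting alone: the warden can take at most 1 across per trip to the dry ground, so moving all 5 needs at least 5 loaded trips out, with a return between consecutive ones — at least 9 crossings.
The safety rule pushes this higher. Following every safe sequence of crossings, the most of the 5 that can be at the dry ground as the punt arrives there on crossing 9 is 4 — never all 5.
So the move cannot be finished within 9 crossings. (The shortest complete plan takes 11:)
1. Warden goes to the dry ground with the pack-bot.  [the marsh camp: the cut-bot, the haul-bot, the lift-bot, the sort-bot | the dry ground: the pack-bot]
2. Warden goes back to the marsh camp alone.  [the marsh camp: the cut-bot, the haul-bot, the lift-bot, the sort-bot | the dry ground: the pack-bot]
3. Warden goes to the dry ground with the cut-bot.  [the marsh camp: the haul-bot, the lift-bot, the sort-bot | the dry ground: the cut-bot, the pack-bot]
4. Warden goes back to the marsh camp with the pack-bot.  [the marsh camp: the haul-bot, the lift-bot, the pack-bot, the sort-bot | the dry ground: the cut-bot]
5. Warden goes to the dry ground with the lift-bot.  [the marsh camp: the haul-bot, the pack-bot, the sort-bot | the dry ground: the cut-bot, the lift-bot]
6. Warden goes back to the marsh camp alone.  [the marsh camp: the haul-bot, the pack-bot, the sort-bot | the dry ground: the cut-bot, the lift-bot]
7. Warden goes to the dry ground with the haul-bot.  [the marsh camp: the pack-bot, the sort-bot | the dry ground: the cut-bot, the haul-bot, the lift-bot]
8. Warden goes back to the marsh camp alone.  [the marsh camp: the pack-bot, the sort-bot | the dry ground: the cut-bot, the haul-bot, the lift-bot]
9. Warden goes to the dry ground with the sort-bot.  [the marsh camp: the pack-bot | the dry ground: the cut-bot, the haul-bot, the lift-bot, the sort-bot]
10. Warden goes back to the marsh camp alone.  [the marsh camp: the pack-bot | the dry ground: the cut-bot, the haul-bot, the lift-bot, the sort-bot]
11. Warden goes to the dry ground with the pack-bot.  [the marsh camp: — | the dry ground: the cut-bot, the haul-bot, the lift-bot, the pack-bot, the sort-bot]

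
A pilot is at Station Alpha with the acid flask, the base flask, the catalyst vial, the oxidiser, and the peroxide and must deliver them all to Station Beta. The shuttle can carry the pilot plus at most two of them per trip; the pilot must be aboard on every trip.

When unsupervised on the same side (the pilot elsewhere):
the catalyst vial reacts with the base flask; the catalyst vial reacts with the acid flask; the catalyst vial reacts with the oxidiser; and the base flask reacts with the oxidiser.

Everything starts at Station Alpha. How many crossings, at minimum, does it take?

7

Counting alone: the pilot can take at most 2 across per trip to Station Beta, so moving all 5 needs at least 3 loaded trips out, with a return between consecutive ones — at least 5 crossings.
The safety rule pushes this higher. Following every safe sequence of crossings, the most of the 5 that can be at Station Beta as the shuttle arrives there on crossing 5 is 4 — never all 5.
So no plan with fewer than 7 crossings exists, and this one achieves 7:
1. Pilot goes to Station Beta with the base flask and the catalyst vial.
2. Pilot goes back to Station Alpha with the base flask.
3. Pilot goes to Station Beta with the acid flask and the base flask.
4. Pilot goes back to Station Alpha with the catalyst vial.
5. Pilot goes to Station Beta with the catalyst vial and the peroxide.
6. Pilot goes back to Station Alpha with the catalyst vial.
7. Pilot goes to Station Beta with the catalyst vial and the oxidiser.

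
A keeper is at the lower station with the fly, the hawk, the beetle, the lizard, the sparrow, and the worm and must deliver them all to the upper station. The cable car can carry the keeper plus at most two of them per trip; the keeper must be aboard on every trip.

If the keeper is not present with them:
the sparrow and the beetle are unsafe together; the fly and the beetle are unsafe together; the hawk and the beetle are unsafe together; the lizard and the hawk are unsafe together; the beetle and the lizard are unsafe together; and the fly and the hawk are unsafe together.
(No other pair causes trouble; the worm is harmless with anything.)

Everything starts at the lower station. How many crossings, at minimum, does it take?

9

Counting alone: the keeper can take at most 2 across per trip to the upper station, so moving all 6 needs at least 3 loaded trips out, with a return between consecutive ones — at least 5 crossings.
The safety rule pushes this higher. Following every safe sequence of crossings, the most of the 6 that can be at the upper station as the cable car arrives there on crossings 5, 7 is 4, 5 respectively — never all 6.
So no plan with fewer than 9 crossings exists, and this one achieves 9:
1. Keeper goes to the upper station with the beetle and the hawk.  [the lower station: the fly, the lizard, the sparrow, the worm | the upper station: the beetle, the hawk]
2. Keeper goes back to the lower station with the hawk.  [the lower station: the fly, the hawk, the lizard, the sparrow, the worm | the upper station: the beetle]
3. Keeper goes to the upper station with the fly and the lizard.  [the lower station: the hawk, the sparrow, the worm | the upper station: the beetle, the fly, the lizard]
4. Keeper goes back to the lower station with the beetle.  [the lower station: the beetle, the hawk, the sparrow, the worm | the upper station: the fly, the lizard]
5. Keeper goes to the upper station with the hawk and the sparrow.  [the lower station: the beetle, the worm | the upper station: the fly, the hawk, the lizard, the sparrow]
6. Keeper goes back to the lower station with the hawk.  [the lower station: the beetle, the hawk, the worm | the upper station: the fly, the lizard, the sparrow]
7. Keeper goes to the upper station with the hawk and the worm.  [the lower station: the beetle | the upper station: the fly, the hawk, the lizard, the sparrow, the worm]
8. Keeper goes back to the lower station with the hawk.  [the lower station: the beetle, the hawk | the upper station: the fly, the lizard, the sparrow, the worm]
9. Keeper goes to the upper station with the beetle and the hawk.  [the lower station: — | the upper station: the beetle, the fly, the hawk, the lizard, the sparrow, the worm]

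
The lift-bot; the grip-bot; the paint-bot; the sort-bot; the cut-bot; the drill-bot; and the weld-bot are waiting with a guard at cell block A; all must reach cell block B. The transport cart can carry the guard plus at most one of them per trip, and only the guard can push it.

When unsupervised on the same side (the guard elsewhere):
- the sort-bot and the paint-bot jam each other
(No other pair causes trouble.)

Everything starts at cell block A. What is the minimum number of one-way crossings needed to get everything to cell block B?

13

Counting alone: the guard can take at most 1 across per trip to cell block B, so moving all 7 needs at least 7 loaded trips out, with a return between consecutive ones — at least 13 crossings.
The plan below uses exactly 13 crossings, so it is optimal:
1. Guard goes to cell block B with the paint-bot.  [cell block A: the cut-bot, the drill-bot, the grip-bot, the lift-bot, the sort-bot, the weld-bot | cell block B: the paint-bot]
2. Guard goes back to cell block A alone.  [cell block A: the cut-bot, the drill-bot, the grip-bot, the lift-bot, the sort-bot, the weld-bot | cell block B: the paint-bot]
3. Guard goes to cell block B with the lift-bot.  [cell block A: the cut-bot, the drill-bot, the grip-bot, the sort-bot, the weld-bot | cell block B: the lift-bot, the paint-bot]
4. Guard goes back to cell block A alone.  [cell block A: the cut-bot, the drill-bot, the grip-bot, the sort-bot, the weld-bot | cell block B: the lift-bot, the paint-bot]
5. Guard goes to cell block B with the grip-bot.  [cell block A: the cut-bot, the drill-bot, the sort-bot, the weld-bot | cell block B: the grip-bot, the lift-bot, the paint-bot]
6. Guard goes back to cell block A alone.  [cell block A: the cut-bot, the drill-bot, the sort-bot, the weld-bot | cell block B: the grip-bot, the lift-bot, the paint-bot]
7. Guard goes to cell block B with the cut-bot.  [cell block A: the drill-bot, the sort-bot, the weld-bot | cell block B: the cut-bot, the grip-bot, the lift-bot, the paint-bot]
8. Guard goes back to cell block A alone.  [cell block A: the drill-bot, the sort-bot, the weld-bot | cell block B: the cut-bot, the grip-bot, the lift-bot, the paint-bot]
9. Guard goes to cell block B with the drill-bot.  [cell block A: the sort-bot, the weld-bot | cell block B: the cut-bot, the drill-bot, the grip-bot, the lift-bot, the paint-bot]
10. Guard goes back to cell block A alone.  [cell block A: the sort-bot, the weld-bot | cell block B: the cut-bot, the drill-bot, the grip-bot, the lift-bot, the paint-bot]
11. Guard goes to cell block B with the weld-bot.  [cell block A: the sort-bot | cell block B: the cut-bot, the drill-bot, the grip-bot, the lift-bot, the paint-bot, the weld-bot]
12. Guard goes back to cell block A alone.  [cell block A: the sort-bot | cell block B: the cut-bot, the drill-bot, the grip-bot, the lift-bot, the paint-bot, the weld-bot]
13. Guard goes to cell block B with the sort-bot.  [cell block A: — | cell block B: the cut-bot, the drill-bot, the grip-bot, the lift-bot, the paint-bot, the sort-bot, the weld-bot]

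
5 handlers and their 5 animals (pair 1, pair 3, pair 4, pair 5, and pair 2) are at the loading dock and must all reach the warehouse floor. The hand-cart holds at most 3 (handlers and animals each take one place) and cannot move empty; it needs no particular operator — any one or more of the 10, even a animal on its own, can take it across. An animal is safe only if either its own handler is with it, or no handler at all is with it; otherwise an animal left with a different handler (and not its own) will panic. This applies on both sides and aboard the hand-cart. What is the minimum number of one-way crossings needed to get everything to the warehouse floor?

11

Counting alone: each trip to the warehouse floor takes at most 3 across and each return brings at least 1 back, so after t trips out (and t−1 returns) at most 3t − (t−1) of the 10 are across; that first reaches 10 at t = 5, so at least 9 crossings are needed.
The safety rule pushes this higher. Following every safe sequence of crossings, the most of the 10 that can be at the warehouse floor as the hand-cart arrives there on crossing 9 is 9 — never all 10.
So no plan with fewer than 11 crossings exists, and this one achieves 11:
1. animal 1 and handler 1 cross → the warehouse floor.
2. handler 1 crosses ← the loading dock.
3. animal 3, animal 4, and animal 5 cross → the warehouse floor.
4. animal 1 crosses ← the loading dock.
5. handler 3, handler 4, and handler 5 cross → the warehouse floor.
6. animal 3 and handler 3 cross ← the loading dock.
7. handler 1, handler 2, and handler 3 cross → the warehouse floor.
8. animal 4 crosses ← the loading dock.
9. animal 1 and animal 3 cross → the warehouse floor.
10. animal 1 crosses ← the loading dock.
11. animal 1, animal 2, and animal 4 cross → the warehouse floor.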